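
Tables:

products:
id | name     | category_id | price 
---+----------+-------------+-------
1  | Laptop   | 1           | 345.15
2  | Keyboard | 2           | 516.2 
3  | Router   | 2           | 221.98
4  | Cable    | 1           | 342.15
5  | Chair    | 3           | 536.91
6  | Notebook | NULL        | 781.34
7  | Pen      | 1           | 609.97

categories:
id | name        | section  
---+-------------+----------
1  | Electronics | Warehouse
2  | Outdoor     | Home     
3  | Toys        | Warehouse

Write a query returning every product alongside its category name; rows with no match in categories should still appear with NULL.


LEFT JOIN keeps every row from products (the left table); where category_id has no match in categories, the category columns become NULL. Walk through each product:
  - product 1 (Laptop): category_id=1 -> matches Electronics
  - product 2 (Keyboard): category_id=2 -> matches Outdoor
  - product 3 (Router): category_id=2 -> matches Outdoor
  - product 4 (Cable): category_id=1 -> matches Electronics
  - product 5 (Chair): category_id=3 -> matches Toys
  - product 6 (Notebook): category_id=NULL, no match -> kept with NULL
  - product 7 (Pen): category_id=1 -> matches Electronics
All 7 rows appear; 1 has NULL category.

SQL:
SELECT a.name, b.name AS category
FROM products a
LEFT JOIN categories b ON a.category_id = b.id

Result:
name     | category   
---------+------------
Laptop   | Electronics
Keyboard | Outdoor    
Router   | Outdoor    
Cable    | Electronics
Chair    | Toys       
Notebook | NULL       
Pen      | Electronics


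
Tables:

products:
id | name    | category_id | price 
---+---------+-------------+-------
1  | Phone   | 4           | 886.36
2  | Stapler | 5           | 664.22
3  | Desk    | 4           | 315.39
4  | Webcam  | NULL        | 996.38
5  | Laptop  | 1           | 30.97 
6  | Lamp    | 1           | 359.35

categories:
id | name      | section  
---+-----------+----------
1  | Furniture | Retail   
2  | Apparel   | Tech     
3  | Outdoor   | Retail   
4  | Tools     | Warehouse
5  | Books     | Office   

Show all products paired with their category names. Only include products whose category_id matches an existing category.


INNER JOIN keeps only products rows whose category_id matches an id in categories. Walk through each product:
  - product 1 (Phone): category_id=4 -> matches Tools
  - product 2 (Stapler): category_id=5 -> matches Books
  - product 3 (Desk): category_id=4 -> matches Tools
  - product 4 (Webcam): category_id=NULL, no match -> dropped
  - product 5 (Laptop): category_id=1 -> matches Furniture
  - product 6 (Lamp): category_id=1 -> matches Furniture
So 1 of 6 rows is dropped.

SQL:
SELECT a.name, b.name AS category
FROM products a
INNER JOIN categories b ON a.category_id = b.id

Result:
name    | category 
--------+----------
Phone   | Tools    
Stapler | Books    
Desk    | Tools    
Laptop  | Furniture
Lamp    | Furniture


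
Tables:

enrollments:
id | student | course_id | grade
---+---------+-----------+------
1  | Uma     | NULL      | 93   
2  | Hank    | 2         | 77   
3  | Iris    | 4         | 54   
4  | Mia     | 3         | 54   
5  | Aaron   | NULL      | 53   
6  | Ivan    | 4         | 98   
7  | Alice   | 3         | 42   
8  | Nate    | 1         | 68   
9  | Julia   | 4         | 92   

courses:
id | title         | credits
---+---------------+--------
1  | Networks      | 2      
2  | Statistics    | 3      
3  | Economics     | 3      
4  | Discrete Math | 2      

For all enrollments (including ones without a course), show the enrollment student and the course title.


LEFT JOIN keeps every row from enrollments (the left table); where course_id has no match in courses, the course columns become NULL. Walk through each enrollment:
  - enrollment 1 (Uma): course_id=NULL, no match -> kept with NULL
  - enrollment 2 (Hank): course_id=2 -> matches Statistics
  - enrollment 3 (Iris): course_id=4 -> matches Discrete Math
  - enrollment 4 (Mia): course_id=3 -> matches Economics
  - enrollment 5 (Aaron): course_id=NULL, no match -> kept with NULL
  - enrollment 6 (Ivan): course_id=4 -> matches Discrete Math
  - enrollment 7 (Alice): course_id=3 -> matches Economics
  - enrollment 8 (Nate): course_id=1 -> matches Networks
  - enrollment 9 (Julia): course_id=4 -> matches Discrete Math
All 9 rows appear; 2 have NULL course.

SQL:
SELECT a.student, b.title AS course
FROM enrollments a
LEFT JOIN courses b ON a.course_id = b.id

Result:
student | course       
--------+--------------
Uma     | NULL         
Hank    | Statistics   
Iris    | Discrete Math
Mia     | Economics    
Aaron   | NULL         
Ivan    | Discrete Math
Alice   | Economics    
Nate    | Networks     
Julia   | Discrete Math


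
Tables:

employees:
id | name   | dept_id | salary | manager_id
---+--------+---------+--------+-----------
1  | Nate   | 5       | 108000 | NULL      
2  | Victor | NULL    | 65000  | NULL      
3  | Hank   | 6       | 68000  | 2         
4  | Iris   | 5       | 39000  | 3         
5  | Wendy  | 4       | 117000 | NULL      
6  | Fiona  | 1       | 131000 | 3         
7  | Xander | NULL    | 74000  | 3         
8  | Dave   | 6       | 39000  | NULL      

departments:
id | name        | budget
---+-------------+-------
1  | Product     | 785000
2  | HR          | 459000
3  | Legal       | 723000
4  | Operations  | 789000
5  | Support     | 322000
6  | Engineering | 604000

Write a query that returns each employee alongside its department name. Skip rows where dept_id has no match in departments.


INNER JOIN keeps only employees rows whose dept_id matches an id in departments. Walk through each employee:
  - employee 1 (Nate): dept_id=5 -> matches Support
  - employee 2 (Victor): dept_id=NULL, no match -> dropped
  - employee 3 (Hank): dept_id=6 -> matches Engineering
  - employee 4 (Iris): dept_id=5 -> matches Support
  - employee 5 (Wendy): dept_id=4 -> matches Operations
  - employee 6 (Fiona): dept_id=1 -> matches Product
  - employee 7 (Xander): dept_id=NULL, no match -> dropped
  - employee 8 (Dave): dept_id=6 -> matches Engineering
So 2 of 8 rows are dropped.

SQL:
SELECT a.name, b.name AS department
FROM employees a
INNER JOIN departments b ON a.dept_id = b.id

Result:
name  | department 
------+------------
Nate  | Support    
Hank  | Engineering
Iris  | Support    
Wendy | Operations 
Fiona | Product    
Dave  | Engineering


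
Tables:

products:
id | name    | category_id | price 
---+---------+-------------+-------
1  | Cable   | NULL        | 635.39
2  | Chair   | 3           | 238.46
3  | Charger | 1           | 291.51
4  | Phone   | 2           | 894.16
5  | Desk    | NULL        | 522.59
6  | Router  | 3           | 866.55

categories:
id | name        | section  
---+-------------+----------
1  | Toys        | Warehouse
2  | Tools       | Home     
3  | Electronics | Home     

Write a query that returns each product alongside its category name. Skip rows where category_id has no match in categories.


INNER JOIN keeps only products rows whose category_id matches an id in categories. Walk through each product:
  - product 1 (Cable): category_id=NULL, no match -> dropped
  - product 2 (Chair): category_id=3 -> matches Electronics
  - product 3 (Charger): category_id=1 -> matches Toys
  - product 4 (Phone): category_id=2 -> matches Tools
  - product 5 (Desk): category_id=NULL, no match -> dropped
  - product 6 (Router): category_id=3 -> matches Electronics
So 2 of 6 rows are dropped.

SQL:
SELECT a.name, b.name AS category
FROM products a
INNER JOIN categories b ON a.category_id = b.id

Result:
name    | category   
--------+------------
Chair   | Electronics
Charger | Toys       
Phone   | Tools      
Router  | Electronics


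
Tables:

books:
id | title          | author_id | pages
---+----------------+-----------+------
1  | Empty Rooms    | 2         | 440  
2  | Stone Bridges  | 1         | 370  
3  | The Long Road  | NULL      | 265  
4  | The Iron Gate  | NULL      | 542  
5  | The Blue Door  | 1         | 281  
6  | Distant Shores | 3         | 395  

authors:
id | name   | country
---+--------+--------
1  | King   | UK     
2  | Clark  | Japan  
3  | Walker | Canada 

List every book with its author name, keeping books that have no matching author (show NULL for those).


LEFT JOIN keeps every row from books (the left table); where author_id has no match in authors, the author columns become NULL. Walk through each book:
  - book 1 (Empty Rooms): author_id=2 -> matches Clark
  - book 2 (Stone Bridges): author_id=1 -> matches King
  - book 3 (The Long Road): author_id=NULL, no match -> kept with NULL
  - book 4 (The Iron Gate): author_id=NULL, no match -> kept with NULL
  - book 5 (The Blue Door): author_id=1 -> matches King
  - book 6 (Distant Shores): author_id=3 -> matches Walker
All 6 rows appear; 2 have NULL author.

SQL:
SELECT a.title, b.name AS author
FROM books a
LEFT JOIN authors b ON a.author_id = b.id

Result:
title          | author
---------------+-------
Empty Rooms    | Clark 
Stone Bridges  | King  
The Long Road  | NULL  
The Iron Gate  | NULL  
The Blue Door  | King  
Distant Shores | Walker


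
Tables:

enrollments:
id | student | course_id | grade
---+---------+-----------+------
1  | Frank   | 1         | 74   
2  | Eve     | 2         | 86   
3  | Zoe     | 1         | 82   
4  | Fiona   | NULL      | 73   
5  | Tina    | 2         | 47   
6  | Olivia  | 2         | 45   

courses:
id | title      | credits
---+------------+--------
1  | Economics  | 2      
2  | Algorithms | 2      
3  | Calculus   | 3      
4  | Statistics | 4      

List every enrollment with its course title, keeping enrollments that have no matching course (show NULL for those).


LEFT JOIN keeps every row from enrollments (the left table); where course_id has no match in courses, the course columns become NULL. Walk through each enrollment:
  - enrollment 1 (Frank): course_id=1 -> matches Economics
  - enrollment 2 (Eve): course_id=2 -> matches Algorithms
  - enrollment 3 (Zoe): course_id=1 -> matches Economics
  - enrollment 4 (Fiona): course_id=NULL, no match -> kept with NULL
  - enrollment 5 (Tina): course_id=2 -> matches Algorithms
  - enrollment 6 (Olivia): course_id=2 -> matches Algorithms
All 6 rows appear; 1 has NULL course.

SQL:
SELECT a.student, b.title AS course
FROM enrollments a
LEFT JOIN courses b ON a.course_id = b.id

Result:
student | course    
--------+-----------
Frank   | Economics 
Eve     | Algorithms
Zoe     | Economics 
Fiona   | NULL      
Tina    | Algorithms
Olivia  | Algorithms


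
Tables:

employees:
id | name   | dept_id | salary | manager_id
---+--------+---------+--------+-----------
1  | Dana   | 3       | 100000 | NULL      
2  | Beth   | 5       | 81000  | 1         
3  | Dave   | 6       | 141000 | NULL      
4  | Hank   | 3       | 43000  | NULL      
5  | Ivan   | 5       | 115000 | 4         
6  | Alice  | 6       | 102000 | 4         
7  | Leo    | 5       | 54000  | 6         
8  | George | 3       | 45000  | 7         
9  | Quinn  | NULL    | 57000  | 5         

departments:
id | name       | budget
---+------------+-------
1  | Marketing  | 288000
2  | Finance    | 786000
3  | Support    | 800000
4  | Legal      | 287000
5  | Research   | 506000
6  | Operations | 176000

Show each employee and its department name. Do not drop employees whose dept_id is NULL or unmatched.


LEFT JOIN keeps every row from employees (the left table); where dept_id has no match in departments, the department columns become NULL. Walk through each employee:
  - employee 1 (Dana): dept_id=3 -> matches Support
  - employee 2 (Beth): dept_id=5 -> matches Research
  - employee 3 (Dave): dept_id=6 -> matches Operations
  - employee 4 (Hank): dept_id=3 -> matches Support
  - employee 5 (Ivan): dept_id=5 -> matches Research
  - employee 6 (Alice): dept_id=6 -> matches Operations
  - employee 7 (Leo): dept_id=5 -> matches Research
  - employee 8 (George): dept_id=3 -> matches Support
  - employee 9 (Quinn): dept_id=NULL, no match -> kept with NULL
All 9 rows appear; 1 has NULL department.

SQL:
SELECT a.name, b.name AS department
FROM employees a
LEFT JOIN departments b ON a.dept_id = b.id

Result:
name   | department
-------+-----------
Dana   | Support   
Beth   | Research  
Dave   | Operations
Hank   | Support   
Ivan   | Research  
Alice  | Operations
Leo    | Research  
George | Support   
Quinn  | NULL      


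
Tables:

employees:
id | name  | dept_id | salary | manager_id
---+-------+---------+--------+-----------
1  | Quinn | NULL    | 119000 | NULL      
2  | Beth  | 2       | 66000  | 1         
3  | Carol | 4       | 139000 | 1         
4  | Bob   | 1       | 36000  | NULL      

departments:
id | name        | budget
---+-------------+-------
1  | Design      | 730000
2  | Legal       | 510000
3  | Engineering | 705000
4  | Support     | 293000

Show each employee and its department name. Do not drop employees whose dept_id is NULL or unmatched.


LEFT JOIN keeps every row from employees (the left table); where dept_id has no match in departments, the department columns become NULL. Walk through each employee:
  - employee 1 (Quinn): dept_id=NULL, no match -> kept with NULL
  - employee 2 (Beth): dept_id=2 -> matches Legal
  - employee 3 (Carol): dept_id=4 -> matches Support
  - employee 4 (Bob): dept_id=1 -> matches Design
All 4 rows appear; 1 has NULL department.

SQL:
SELECT a.name, b.name AS department
FROM employees a
LEFT JOIN departments b ON a.dept_id = b.id

Result:
name  | department
------+-----------
Quinn | NULL      
Beth  | Legal     
Carol | Support   
Bob   | Design    


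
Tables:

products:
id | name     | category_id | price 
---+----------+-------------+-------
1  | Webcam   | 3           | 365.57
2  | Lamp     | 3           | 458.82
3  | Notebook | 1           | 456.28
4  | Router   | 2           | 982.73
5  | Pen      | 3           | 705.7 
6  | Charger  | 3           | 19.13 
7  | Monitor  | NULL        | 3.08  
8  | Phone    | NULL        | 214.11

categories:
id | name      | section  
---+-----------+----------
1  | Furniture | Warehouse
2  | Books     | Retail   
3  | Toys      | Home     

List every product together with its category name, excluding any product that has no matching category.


INNER JOIN keeps only products rows whose category_id matches an id in categories. Walk through each product:
  - product 1 (Webcam): category_id=3 -> matches Toys
  - product 2 (Lamp): category_id=3 -> matches Toys
  - product 3 (Notebook): category_id=1 -> matches Furniture
  - product 4 (Router): category_id=2 -> matches Books
  - product 5 (Pen): category_id=3 -> matches Toys
  - product 6 (Charger): category_id=3 -> matches Toys
  - product 7 (Monitor): category_id=NULL, no match -> dropped
  - product 8 (Phone): category_id=NULL, no match -> dropped
So 2 of 8 rows are dropped.

SQL:
SELECT a.name, b.name AS category
FROM products a
INNER JOIN categories b ON a.category_id = b.id

Result:
name     | category 
---------+----------
Webcam   | Toys     
Lamp     | Toys     
Notebook | Furniture
Router   | Books    
Pen      | Toys     
Charger  | Toys     


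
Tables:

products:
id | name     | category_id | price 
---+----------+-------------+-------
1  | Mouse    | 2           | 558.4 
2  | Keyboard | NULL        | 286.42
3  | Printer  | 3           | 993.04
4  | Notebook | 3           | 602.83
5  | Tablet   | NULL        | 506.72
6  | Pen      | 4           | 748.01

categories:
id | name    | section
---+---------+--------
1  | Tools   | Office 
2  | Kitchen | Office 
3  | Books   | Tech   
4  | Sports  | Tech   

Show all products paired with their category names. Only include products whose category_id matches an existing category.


INNER JOIN keeps only products rows whose category_id matches an id in categories. Walk through each product:
  - product 1 (Mouse): category_id=2 -> matches Kitchen
  - product 2 (Keyboard): category_id=NULL, no match -> dropped
  - product 3 (Printer): category_id=3 -> matches Books
  - product 4 (Notebook): category_id=3 -> matches Books
  - product 5 (Tablet): category_id=NULL, no match -> dropped
  - product 6 (Pen): category_id=4 -> matches Sports
So 2 of 6 rows are dropped.

SQL:
SELECT a.name, b.name AS category
FROM products a
INNER JOIN categories b ON a.category_id = b.id

Result:
name     | category
---------+---------
Mouse    | Kitchen 
Printer  | Books   
Notebook | Books   
Pen      | Sports  


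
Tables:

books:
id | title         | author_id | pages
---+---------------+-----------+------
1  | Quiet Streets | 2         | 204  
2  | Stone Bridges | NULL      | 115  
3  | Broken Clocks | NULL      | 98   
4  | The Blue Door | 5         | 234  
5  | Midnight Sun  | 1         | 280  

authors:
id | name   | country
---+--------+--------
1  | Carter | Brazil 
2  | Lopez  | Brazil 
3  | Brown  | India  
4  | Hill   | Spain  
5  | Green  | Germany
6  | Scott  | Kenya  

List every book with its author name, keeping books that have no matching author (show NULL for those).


LEFT JOIN keeps every row from books (the left table); where author_id has no match in authors, the author columns become NULL. Walk through each book:
  - book 1 (Quiet Streets): author_id=2 -> matches Lopez
  - book 2 (Stone Bridges): author_id=NULL, no match -> kept with NULL
  - book 3 (Broken Clocks): author_id=NULL, no match -> kept with NULL
  - book 4 (The Blue Door): author_id=5 -> matches Green
  - book 5 (Midnight Sun): author_id=1 -> matches Carter
All 5 rows appear; 2 have NULL author.

SQL:
SELECT a.title, b.name AS author
FROM books a
LEFT JOIN authors b ON a.author_id = b.id

Result:
title         | author
--------------+-------
Quiet Streets | Lopez 
Stone Bridges | NULL  
Broken Clocks | NULL  
The Blue Door | Green 
Midnight Sun  | Carter


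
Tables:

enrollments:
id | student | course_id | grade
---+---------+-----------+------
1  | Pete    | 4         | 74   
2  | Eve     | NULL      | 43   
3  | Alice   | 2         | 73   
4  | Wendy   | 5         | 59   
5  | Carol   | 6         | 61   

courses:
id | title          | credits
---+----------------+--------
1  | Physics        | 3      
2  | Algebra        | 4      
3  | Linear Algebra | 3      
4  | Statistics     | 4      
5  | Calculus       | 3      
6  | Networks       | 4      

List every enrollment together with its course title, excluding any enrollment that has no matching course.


INNER JOIN keeps only enrollments rows whose course_id matches an id in courses. Walk through each enrollment:
  - enrollment 1 (Pete): course_id=4 -> matches Statistics
  - enrollment 2 (Eve): course_id=NULL, no match -> dropped
  - enrollment 3 (Alice): course_id=2 -> matches Algebra
  - enrollment 4 (Wendy): course_id=5 -> matches Calculus
  - enrollment 5 (Carol): course_id=6 -> matches Networks
So 1 of 5 rows is dropped.

SQL:
SELECT a.student, b.title AS course
FROM enrollments a
INNER JOIN courses b ON a.course_id = b.id

Result:
student | course    
--------+-----------
Pete    | Statistics
Alice   | Algebra   
Wendy   | Calculus  
Carol   | Networks  


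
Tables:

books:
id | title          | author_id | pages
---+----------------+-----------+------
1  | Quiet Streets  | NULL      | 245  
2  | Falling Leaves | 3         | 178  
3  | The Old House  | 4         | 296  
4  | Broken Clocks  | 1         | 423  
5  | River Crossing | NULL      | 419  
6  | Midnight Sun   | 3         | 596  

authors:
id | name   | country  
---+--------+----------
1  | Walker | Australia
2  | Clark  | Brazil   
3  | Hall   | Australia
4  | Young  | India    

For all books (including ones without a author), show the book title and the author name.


LEFT JOIN keeps every row from books (the left table); where author_id has no match in authors, the author columns become NULL. Walk through each book:
  - book 1 (Quiet Streets): author_id=NULL, no match -> kept with NULL
  - book 2 (Falling Leaves): author_id=3 -> matches Hall
  - book 3 (The Old House): author_id=4 -> matches Young
  - book 4 (Broken Clocks): author_id=1 -> matches Walker
  - book 5 (River Crossing): author_id=NULL, no match -> kept with NULL
  - book 6 (Midnight Sun): author_id=3 -> matches Hall
All 6 rows appear; 2 have NULL author.

SQL:
SELECT a.title, b.name AS author
FROM books a
LEFT JOIN authors b ON a.author_id = b.id

Result:
title          | author
---------------+-------
Quiet Streets  | NULL  
Falling Leaves | Hall  
The Old House  | Young 
Broken Clocks  | Walker
River Crossing | NULL  
Midnight Sun   | Hall  


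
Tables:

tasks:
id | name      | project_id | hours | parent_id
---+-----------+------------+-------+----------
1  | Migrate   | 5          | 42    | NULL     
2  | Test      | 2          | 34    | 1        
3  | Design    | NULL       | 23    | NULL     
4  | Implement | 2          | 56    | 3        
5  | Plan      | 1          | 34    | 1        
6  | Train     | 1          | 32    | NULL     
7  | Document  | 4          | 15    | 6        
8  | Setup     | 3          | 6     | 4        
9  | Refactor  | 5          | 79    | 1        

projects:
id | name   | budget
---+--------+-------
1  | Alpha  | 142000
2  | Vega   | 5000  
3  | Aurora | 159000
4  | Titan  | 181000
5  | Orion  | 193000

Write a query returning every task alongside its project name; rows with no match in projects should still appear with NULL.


LEFT JOIN keeps every row from tasks (the left table); where project_id has no match in projects, the project columns become NULL. Walk through each task:
  - task 1 (Migrate): project_id=5 -> matches Orion
  - task 2 (Test): project_id=2 -> matches Vega
  - task 3 (Design): project_id=NULL, no match -> kept with NULL
  - task 4 (Implement): project_id=2 -> matches Vega
  - task 5 (Plan): project_id=1 -> matches Alpha
  - task 6 (Train): project_id=1 -> matches Alpha
  - task 7 (Document): project_id=4 -> matches Titan
  - task 8 (Setup): project_id=3 -> matches Aurora
  - task 9 (Refactor): project_id=5 -> matches Orion
All 9 rows appear; 1 has NULL project.

SQL:
SELECT a.name, b.name AS project
FROM tasks a
LEFT JOIN projects b ON a.project_id = b.id

Result:
name      | project
----------+--------
Migrate   | Orion  
Test      | Vega   
Design    | NULL   
Implement | Vega   
Plan      | Alpha  
Train     | Alpha  
Document  | Titan  
Setup     | Aurora 
Refactor  | Orion  


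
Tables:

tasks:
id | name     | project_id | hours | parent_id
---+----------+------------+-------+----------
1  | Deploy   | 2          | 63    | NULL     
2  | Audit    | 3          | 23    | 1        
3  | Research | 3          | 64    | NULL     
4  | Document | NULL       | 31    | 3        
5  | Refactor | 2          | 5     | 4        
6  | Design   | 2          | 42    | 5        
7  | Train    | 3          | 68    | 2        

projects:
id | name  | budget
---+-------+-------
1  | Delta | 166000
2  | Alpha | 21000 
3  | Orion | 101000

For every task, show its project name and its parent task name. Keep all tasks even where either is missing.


Two LEFT JOINs from the same base table tasks: one to projects via project_id, one to tasks itself via parent_id. Both are LEFT so every task is preserved.
Match against projects:
  - task 1 (Deploy): project_id=2 -> matches Alpha
  - task 2 (Audit): project_id=3 -> matches Orion
  - task 3 (Research): project_id=3 -> matches Orion
  - task 4 (Document): project_id=NULL, no match -> kept with NULL
  - task 5 (Refactor): project_id=2 -> matches Alpha
  - task 6 (Design): project_id=2 -> matches Alpha
  - task 7 (Train): project_id=3 -> matches Orion
Match against tasks (self):
  - task 1 (Deploy): parent_id=NULL -> NULL
  - task 2 (Audit): parent_id=1 -> Deploy
  - task 3 (Research): parent_id=NULL -> NULL
  - task 4 (Document): parent_id=3 -> Research
  - task 5 (Refactor): parent_id=4 -> Document
  - task 6 (Design): parent_id=5 -> Refactor
  - task 7 (Train): parent_id=2 -> Audit

SQL:
SELECT a.name, b.name AS project, c.name AS parent
FROM tasks a
LEFT JOIN projects b ON a.project_id = b.id
LEFT JOIN tasks c ON a.parent_id = c.id

Result:
name     | project | parent  
---------+---------+---------
Deploy   | Alpha   | NULL    
Audit    | Orion   | Deploy  
Research | Orion   | NULL    
Document | NULL    | Research
Refactor | Alpha   | Document
Design   | Alpha   | Refactor
Train    | Orion   | Audit   


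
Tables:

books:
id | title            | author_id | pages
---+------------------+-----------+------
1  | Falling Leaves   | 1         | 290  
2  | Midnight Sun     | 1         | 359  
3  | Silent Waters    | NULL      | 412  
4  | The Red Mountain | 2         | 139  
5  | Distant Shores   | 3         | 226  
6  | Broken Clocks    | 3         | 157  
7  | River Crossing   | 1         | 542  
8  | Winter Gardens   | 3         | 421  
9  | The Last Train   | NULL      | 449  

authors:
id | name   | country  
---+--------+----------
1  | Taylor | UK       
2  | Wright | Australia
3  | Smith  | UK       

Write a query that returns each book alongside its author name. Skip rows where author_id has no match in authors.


INNER JOIN keeps only books rows whose author_id matches an id in authors. Walk through each book:
  - book 1 (Falling Leaves): author_id=1 -> matches Taylor
  - book 2 (Midnight Sun): author_id=1 -> matches Taylor
  - book 3 (Silent Waters): author_id=NULL, no match -> dropped
  - book 4 (The Red Mountain): author_id=2 -> matches Wright
  - book 5 (Distant Shores): author_id=3 -> matches Smith
  - book 6 (Broken Clocks): author_id=3 -> matches Smith
  - book 7 (River Crossing): author_id=1 -> matches Taylor
  - book 8 (Winter Gardens): author_id=3 -> matches Smith
  - book 9 (The Last Train): author_id=NULL, no match -> dropped
So 2 of 9 rows are dropped.

SQL:
SELECT a.title, b.name AS author
FROM books a
INNER JOIN authors b ON a.author_id = b.id

Result:
title            | author
-----------------+-------
Falling Leaves   | Taylor
Midnight Sun     | Taylor
The Red Mountain | Wright
Distant Shores   | Smith 
Broken Clocks    | Smith 
River Crossing   | Taylor
Winter Gardens   | Smith 


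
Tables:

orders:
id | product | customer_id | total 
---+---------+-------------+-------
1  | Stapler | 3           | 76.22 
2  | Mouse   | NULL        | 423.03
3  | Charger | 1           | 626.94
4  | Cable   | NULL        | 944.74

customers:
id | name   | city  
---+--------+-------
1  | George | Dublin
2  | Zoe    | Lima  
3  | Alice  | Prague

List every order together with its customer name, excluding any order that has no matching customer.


INNER JOIN keeps only orders rows whose customer_id matches an id in customers. Walk through each order:
  - order 1 (Stapler): customer_id=3 -> matches Alice
  - order 2 (Mouse): customer_id=NULL, no match -> dropped
  - order 3 (Charger): customer_id=1 -> matches George
  - order 4 (Cable): customer_id=NULL, no match -> dropped
So 2 of 4 rows are dropped.

SQL:
SELECT a.product, b.name AS customer
FROM orders a
INNER JOIN customers b ON a.customer_id = b.id

Result:
product | customer
--------+---------
Stapler | Alice   
Charger | George  


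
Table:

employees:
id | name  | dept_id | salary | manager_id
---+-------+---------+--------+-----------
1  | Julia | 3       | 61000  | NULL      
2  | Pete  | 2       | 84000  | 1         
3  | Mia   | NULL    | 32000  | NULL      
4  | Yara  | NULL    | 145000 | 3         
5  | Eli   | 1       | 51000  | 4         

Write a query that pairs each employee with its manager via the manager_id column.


This is a self-join: employees is joined to a second copy of itself, matching each row's manager_id to another row's id. Use LEFT JOIN so rows with manager_id=NULL are kept.
  - employee 1 (Julia): manager_id=NULL -> NULL
  - employee 2 (Pete): manager_id=1 -> Julia
  - employee 3 (Mia): manager_id=NULL -> NULL
  - employee 4 (Yara): manager_id=3 -> Mia
  - employee 5 (Eli): manager_id=4 -> Yara

SQL:
SELECT a.name AS item, b.name AS manager
FROM employees a
LEFT JOIN employees b ON a.manager_id = b.id

Result:
item  | manager
------+--------
Julia | NULL   
Pete  | Julia  
Mia   | NULL   
Yara  | Mia    
Eli   | Yara   


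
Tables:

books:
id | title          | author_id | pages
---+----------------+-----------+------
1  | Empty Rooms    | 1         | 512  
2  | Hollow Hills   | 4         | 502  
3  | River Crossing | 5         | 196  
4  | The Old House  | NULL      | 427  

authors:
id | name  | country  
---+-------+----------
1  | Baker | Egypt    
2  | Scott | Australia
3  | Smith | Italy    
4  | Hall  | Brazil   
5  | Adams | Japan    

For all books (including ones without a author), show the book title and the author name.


LEFT JOIN keeps every row from books (the left table); where author_id has no match in authors, the author columns become NULL. Walk through each book:
  - book 1 (Empty Rooms): author_id=1 -> matches Baker
  - book 2 (Hollow Hills): author_id=4 -> matches Hall
  - book 3 (River Crossing): author_id=5 -> matches Adams
  - book 4 (The Old House): author_id=NULL, no match -> kept with NULL
All 4 rows appear; 1 has NULL author.

SQL:
SELECT a.title, b.name AS author
FROM books a
LEFT JOIN authors b ON a.author_id = b.id

Result:
title          | author
---------------+-------
Empty Rooms    | Baker 
Hollow Hills   | Hall  
River Crossing | Adams 
The Old House  | NULL  


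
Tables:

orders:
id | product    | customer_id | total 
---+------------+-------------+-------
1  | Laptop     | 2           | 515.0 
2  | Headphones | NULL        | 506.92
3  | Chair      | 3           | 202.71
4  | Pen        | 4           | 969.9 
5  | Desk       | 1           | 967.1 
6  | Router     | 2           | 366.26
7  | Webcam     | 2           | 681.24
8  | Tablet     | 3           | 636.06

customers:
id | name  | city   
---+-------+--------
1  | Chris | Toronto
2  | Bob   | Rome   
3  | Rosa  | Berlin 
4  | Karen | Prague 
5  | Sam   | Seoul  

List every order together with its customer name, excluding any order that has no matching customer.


INNER JOIN keeps only orders rows whose customer_id matches an id in customers. Walk through each order:
  - order 1 (Laptop): customer_id=2 -> matches Bob
  - order 2 (Headphones): customer_id=NULL, no match -> dropped
  - order 3 (Chair): customer_id=3 -> matches Rosa
  - order 4 (Pen): customer_id=4 -> matches Karen
  - order 5 (Desk): customer_id=1 -> matches Chris
  - order 6 (Router): customer_id=2 -> matches Bob
  - order 7 (Webcam): customer_id=2 -> matches Bob
  - order 8 (Tablet): customer_id=3 -> matches Rosa
So 1 of 8 rows is dropped.

SQL:
SELECT a.product, b.name AS customer
FROM orders a
INNER JOIN customers b ON a.customer_id = b.id

Result:
product | customer
--------+---------
Laptop  | Bob     
Chair   | Rosa    
Pen     | Karen   
Desk    | Chris   
Router  | Bob     
Webcam  | Bob     
Tablet  | Rosa    


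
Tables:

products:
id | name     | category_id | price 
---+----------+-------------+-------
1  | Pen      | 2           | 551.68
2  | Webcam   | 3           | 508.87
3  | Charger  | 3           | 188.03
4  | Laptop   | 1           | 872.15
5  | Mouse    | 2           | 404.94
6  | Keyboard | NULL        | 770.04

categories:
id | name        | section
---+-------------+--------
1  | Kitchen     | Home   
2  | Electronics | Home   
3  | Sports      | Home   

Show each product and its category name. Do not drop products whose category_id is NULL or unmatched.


LEFT JOIN keeps every row from products (the left table); where category_id has no match in categories, the category columns become NULL. Walk through each product:
  - product 1 (Pen): category_id=2 -> matches Electronics
  - product 2 (Webcam): category_id=3 -> matches Sports
  - product 3 (Charger): category_id=3 -> matches Sports
  - product 4 (Laptop): category_id=1 -> matches Kitchen
  - product 5 (Mouse): category_id=2 -> matches Electronics
  - product 6 (Keyboard): category_id=NULL, no match -> kept with NULL
All 6 rows appear; 1 has NULL category.

SQL:
SELECT a.name, b.name AS category
FROM products a
LEFT JOIN categories b ON a.category_id = b.id

Result:
name     | category   
---------+------------
Pen      | Electronics
Webcam   | Sports     
Charger  | Sports     
Laptop   | Kitchen    
Mouse    | Electronics
Keyboard | NULL       


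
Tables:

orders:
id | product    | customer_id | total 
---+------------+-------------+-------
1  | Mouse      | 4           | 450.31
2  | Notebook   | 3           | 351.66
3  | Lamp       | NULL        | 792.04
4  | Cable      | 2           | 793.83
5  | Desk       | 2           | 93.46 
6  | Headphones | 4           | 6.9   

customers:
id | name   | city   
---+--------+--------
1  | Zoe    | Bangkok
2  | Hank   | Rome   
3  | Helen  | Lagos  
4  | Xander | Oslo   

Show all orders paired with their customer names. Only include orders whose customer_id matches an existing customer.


INNER JOIN keeps only orders rows whose customer_id matches an id in customers. Walk through each order:
  - order 1 (Mouse): customer_id=4 -> matches Xander
  - order 2 (Notebook): customer_id=3 -> matches Helen
  - order 3 (Lamp): customer_id=NULL, no match -> dropped
  - order 4 (Cable): customer_id=2 -> matches Hank
  - order 5 (Desk): customer_id=2 -> matches Hank
  - order 6 (Headphones): customer_id=4 -> matches Xander
So 1 of 6 rows is dropped.

SQL:
SELECT a.product, b.name AS customer
FROM orders a
INNER JOIN customers b ON a.customer_id = b.id

Result:
product    | customer
-----------+---------
Mouse      | Xander  
Notebook   | Helen   
Cable      | Hank    
Desk       | Hank    
Headphones | Xander  


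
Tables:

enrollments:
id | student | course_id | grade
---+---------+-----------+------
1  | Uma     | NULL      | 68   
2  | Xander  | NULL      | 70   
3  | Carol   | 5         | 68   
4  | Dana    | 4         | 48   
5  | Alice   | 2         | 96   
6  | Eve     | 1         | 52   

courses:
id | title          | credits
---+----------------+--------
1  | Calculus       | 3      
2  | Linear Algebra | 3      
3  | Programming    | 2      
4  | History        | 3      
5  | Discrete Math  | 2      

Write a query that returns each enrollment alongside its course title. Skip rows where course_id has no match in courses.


INNER JOIN keeps only enrollments rows whose course_id matches an id in courses. Walk through each enrollment:
  - enrollment 1 (Uma): course_id=NULL, no match -> dropped
  - enrollment 2 (Xander): course_id=NULL, no match -> dropped
  - enrollment 3 (Carol): course_id=5 -> matches Discrete Math
  - enrollment 4 (Dana): course_id=4 -> matches History
  - enrollment 5 (Alice): course_id=2 -> matches Linear Algebra
  - enrollment 6 (Eve): course_id=1 -> matches Calculus
So 2 of 6 rows are dropped.

SQL:
SELECT a.student, b.title AS course
FROM enrollments a
INNER JOIN courses b ON a.course_id = b.id

Result:
student | course        
--------+---------------
Carol   | Discrete Math 
Dana    | History       
Alice   | Linear Algebra
Eve     | Calculus      


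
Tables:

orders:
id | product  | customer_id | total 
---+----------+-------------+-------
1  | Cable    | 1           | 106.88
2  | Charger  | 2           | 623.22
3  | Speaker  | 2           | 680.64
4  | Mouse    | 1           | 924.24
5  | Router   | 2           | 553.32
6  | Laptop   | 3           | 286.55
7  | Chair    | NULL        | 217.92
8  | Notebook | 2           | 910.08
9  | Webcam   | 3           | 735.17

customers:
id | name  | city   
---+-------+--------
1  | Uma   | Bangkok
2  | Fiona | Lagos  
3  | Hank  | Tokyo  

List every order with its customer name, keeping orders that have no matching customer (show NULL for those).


LEFT JOIN keeps every row from orders (the left table); where customer_id has no match in customers, the customer columns become NULL. Walk through each order:
  - order 1 (Cable): customer_id=1 -> matches Uma
  - order 2 (Charger): customer_id=2 -> matches Fiona
  - order 3 (Speaker): customer_id=2 -> matches Fiona
  - order 4 (Mouse): customer_id=1 -> matches Uma
  - order 5 (Router): customer_id=2 -> matches Fiona
  - order 6 (Laptop): customer_id=3 -> matches Hank
  - order 7 (Chair): customer_id=NULL, no match -> kept with NULL
  - order 8 (Notebook): customer_id=2 -> matches Fiona
  - order 9 (Webcam): customer_id=3 -> matches Hank
All 9 rows appear; 1 has NULL customer.

SQL:
SELECT a.product, b.name AS customer
FROM orders a
LEFT JOIN customers b ON a.customer_id = b.id

Result:
product  | customer
---------+---------
Cable    | Uma     
Charger  | Fiona   
Speaker  | Fiona   
Mouse    | Uma     
Router   | Fiona   
Laptop   | Hank    
Chair    | NULL    
Notebook | Fiona   
Webcam   | Hank    


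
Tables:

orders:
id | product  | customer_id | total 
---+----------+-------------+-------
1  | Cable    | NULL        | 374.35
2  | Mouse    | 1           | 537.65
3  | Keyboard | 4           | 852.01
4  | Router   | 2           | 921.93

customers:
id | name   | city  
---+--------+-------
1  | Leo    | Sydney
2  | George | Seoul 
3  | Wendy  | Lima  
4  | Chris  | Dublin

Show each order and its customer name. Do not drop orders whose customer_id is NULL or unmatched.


LEFT JOIN keeps every row from orders (the left table); where customer_id has no match in customers, the customer columns become NULL. Walk through each order:
  - order 1 (Cable): customer_id=NULL, no match -> kept with NULL
  - order 2 (Mouse): customer_id=1 -> matches Leo
  - order 3 (Keyboard): customer_id=4 -> matches Chris
  - order 4 (Router): customer_id=2 -> matches George
All 4 rows appear; 1 has NULL customer.

SQL:
SELECT a.product, b.name AS customer
FROM orders a
LEFT JOIN customers b ON a.customer_id = b.id

Result:
product  | customer
---------+---------
Cable    | NULL    
Mouse    | Leo     
Keyboard | Chris   
Router   | George  


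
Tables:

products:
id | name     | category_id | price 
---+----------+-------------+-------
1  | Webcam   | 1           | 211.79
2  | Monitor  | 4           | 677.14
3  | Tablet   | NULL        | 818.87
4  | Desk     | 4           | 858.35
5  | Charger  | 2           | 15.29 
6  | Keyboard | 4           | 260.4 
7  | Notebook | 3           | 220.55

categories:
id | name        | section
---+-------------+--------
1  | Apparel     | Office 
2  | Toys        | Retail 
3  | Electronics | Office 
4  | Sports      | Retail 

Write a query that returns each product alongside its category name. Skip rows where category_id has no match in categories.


INNER JOIN keeps only products rows whose category_id matches an id in categories. Walk through each product:
  - product 1 (Webcam): category_id=1 -> matches Apparel
  - product 2 (Monitor): category_id=4 -> matches Sports
  - product 3 (Tablet): category_id=NULL, no match -> dropped
  - product 4 (Desk): category_id=4 -> matches Sports
  - product 5 (Charger): category_id=2 -> matches Toys
  - product 6 (Keyboard): category_id=4 -> matches Sports
  - product 7 (Notebook): category_id=3 -> matches Electronics
So 1 of 7 rows is dropped.

SQL:
SELECT a.name, b.name AS category
FROM products a
INNER JOIN categories b ON a.category_id = b.id

Result:
name     | category   
---------+------------
Webcam   | Apparel    
Monitor  | Sports     
Desk     | Sports     
Charger  | Toys       
Keyboard | Sports     
Notebook | Electronics


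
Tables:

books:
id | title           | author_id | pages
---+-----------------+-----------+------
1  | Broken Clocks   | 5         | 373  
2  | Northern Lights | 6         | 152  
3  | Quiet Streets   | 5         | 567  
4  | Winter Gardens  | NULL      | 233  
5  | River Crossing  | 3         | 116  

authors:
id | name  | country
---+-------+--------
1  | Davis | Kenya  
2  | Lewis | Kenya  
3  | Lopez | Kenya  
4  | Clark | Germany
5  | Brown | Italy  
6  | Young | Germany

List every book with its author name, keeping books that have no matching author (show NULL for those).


LEFT JOIN keeps every row from books (the left table); where author_id has no match in authors, the author columns become NULL. Walk through each book:
  - book 1 (Broken Clocks): author_id=5 -> matches Brown
  - book 2 (Northern Lights): author_id=6 -> matches Young
  - book 3 (Quiet Streets): author_id=5 -> matches Brown
  - book 4 (Winter Gardens): author_id=NULL, no match -> kept with NULL
  - book 5 (River Crossing): author_id=3 -> matches Lopez
All 5 rows appear; 1 has NULL author.

SQL:
SELECT a.title, b.name AS author
FROM books a
LEFT JOIN authors b ON a.author_id = b.id

Result:
title           | author
----------------+-------
Broken Clocks   | Brown 
Northern Lights | Young 
Quiet Streets   | Brown 
Winter Gardens  | NULL  
River Crossing  | Lopez 
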